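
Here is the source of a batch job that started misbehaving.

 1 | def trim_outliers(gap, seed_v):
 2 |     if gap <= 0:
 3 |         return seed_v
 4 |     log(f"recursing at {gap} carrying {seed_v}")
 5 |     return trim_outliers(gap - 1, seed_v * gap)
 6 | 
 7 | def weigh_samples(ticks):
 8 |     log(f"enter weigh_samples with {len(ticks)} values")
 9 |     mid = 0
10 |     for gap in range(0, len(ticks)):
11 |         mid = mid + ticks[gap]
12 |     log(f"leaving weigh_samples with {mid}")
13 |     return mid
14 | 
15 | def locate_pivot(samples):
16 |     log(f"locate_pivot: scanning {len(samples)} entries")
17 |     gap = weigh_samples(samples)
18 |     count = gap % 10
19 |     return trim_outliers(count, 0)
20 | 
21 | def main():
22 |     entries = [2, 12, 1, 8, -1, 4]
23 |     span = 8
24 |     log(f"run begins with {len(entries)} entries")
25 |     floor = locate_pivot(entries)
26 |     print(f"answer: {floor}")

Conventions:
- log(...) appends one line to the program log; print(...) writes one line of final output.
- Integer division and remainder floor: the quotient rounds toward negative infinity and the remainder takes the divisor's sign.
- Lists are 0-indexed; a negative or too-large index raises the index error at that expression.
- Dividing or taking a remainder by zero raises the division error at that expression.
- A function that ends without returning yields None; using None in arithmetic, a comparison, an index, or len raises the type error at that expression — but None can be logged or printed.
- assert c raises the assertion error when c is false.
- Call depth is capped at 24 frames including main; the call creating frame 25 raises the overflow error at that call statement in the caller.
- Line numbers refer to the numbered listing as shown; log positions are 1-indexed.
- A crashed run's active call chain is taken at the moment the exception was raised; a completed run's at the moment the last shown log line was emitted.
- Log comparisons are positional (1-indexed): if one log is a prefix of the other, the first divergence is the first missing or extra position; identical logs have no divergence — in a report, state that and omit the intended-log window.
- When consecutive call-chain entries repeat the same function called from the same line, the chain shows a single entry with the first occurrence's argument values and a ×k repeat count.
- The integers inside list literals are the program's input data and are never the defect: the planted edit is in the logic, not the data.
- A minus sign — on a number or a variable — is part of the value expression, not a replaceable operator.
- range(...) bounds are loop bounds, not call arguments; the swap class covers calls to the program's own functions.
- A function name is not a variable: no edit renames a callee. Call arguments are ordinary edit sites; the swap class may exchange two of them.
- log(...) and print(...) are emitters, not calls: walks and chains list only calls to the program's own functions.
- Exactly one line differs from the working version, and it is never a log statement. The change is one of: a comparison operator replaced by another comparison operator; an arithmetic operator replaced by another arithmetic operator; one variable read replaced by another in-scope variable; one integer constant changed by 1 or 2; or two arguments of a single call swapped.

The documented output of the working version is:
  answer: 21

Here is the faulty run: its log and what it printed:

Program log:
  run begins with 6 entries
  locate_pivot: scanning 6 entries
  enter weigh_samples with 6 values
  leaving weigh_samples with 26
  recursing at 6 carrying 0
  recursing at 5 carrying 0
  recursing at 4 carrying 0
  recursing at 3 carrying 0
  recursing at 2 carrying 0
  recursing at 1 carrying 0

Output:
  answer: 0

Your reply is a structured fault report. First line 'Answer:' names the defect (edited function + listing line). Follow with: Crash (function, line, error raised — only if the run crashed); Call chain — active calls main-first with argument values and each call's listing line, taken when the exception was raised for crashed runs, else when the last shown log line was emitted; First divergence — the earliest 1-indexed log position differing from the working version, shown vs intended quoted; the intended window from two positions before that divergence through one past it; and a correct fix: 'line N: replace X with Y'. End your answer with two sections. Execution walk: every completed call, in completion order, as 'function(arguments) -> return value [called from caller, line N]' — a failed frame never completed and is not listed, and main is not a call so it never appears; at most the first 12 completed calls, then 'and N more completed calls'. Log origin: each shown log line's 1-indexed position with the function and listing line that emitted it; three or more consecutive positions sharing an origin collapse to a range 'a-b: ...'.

Answer: the defect is in trim_outliers at line 5.
The tell: Position 6 is the first bad log line: 'recursing at 5 carrying 0' should read 'recursing at 5 carrying 6'.
Call chain: main -> locate_pivot([2, 12, 1, 8, -1, 4]) (called at line 25) -> trim_outliers(6, 0) (called at line 19) -> trim_outliers(5, 0) (called at line 5) ×5.
First divergence: at position 6 the run shows 'recursing at 5 carrying 0' where the working version logs 'recursing at 5 carrying 6'.
Intended log window:
  4: leaving weigh_samples with 26
  5: recursing at 6 carrying 0
  6: recursing at 5 carrying 6
  7: recursing at 4 carrying 11
Execution walk:
  weigh_samples([2, 12, 1, 8, -1, 4]) -> 26  [called from locate_pivot, line 17]
  trim_outliers(0, 0) -> 0  [called from trim_outliers, line 5]
  trim_outliers(1, 0) -> 0  [called from trim_outliers, line 5]
  trim_outliers(2, 0) -> 0  [called from trim_outliers, line 5]
  trim_outliers(3, 0) -> 0  [called from trim_outliers, line 5]
  trim_outliers(4, 0) -> 0  [called from trim_outliers, line 5]
  trim_outliers(5, 0) -> 0  [called from trim_outliers, line 5]
  trim_outliers(6, 0) -> 0  [called from locate_pivot, line 19]
  locate_pivot([2, 12, 1, 8, -1, 4]) -> 0  [called from main, line 25]
Log line origins:
  1: from main, line 24
  2: from locate_pivot, line 16
  3: from weigh_samples, line 8
  4: from weigh_samples, line 12
  5-10: from trim_outliers, line 4
A correct fix: line 5: replace `*` with `+`.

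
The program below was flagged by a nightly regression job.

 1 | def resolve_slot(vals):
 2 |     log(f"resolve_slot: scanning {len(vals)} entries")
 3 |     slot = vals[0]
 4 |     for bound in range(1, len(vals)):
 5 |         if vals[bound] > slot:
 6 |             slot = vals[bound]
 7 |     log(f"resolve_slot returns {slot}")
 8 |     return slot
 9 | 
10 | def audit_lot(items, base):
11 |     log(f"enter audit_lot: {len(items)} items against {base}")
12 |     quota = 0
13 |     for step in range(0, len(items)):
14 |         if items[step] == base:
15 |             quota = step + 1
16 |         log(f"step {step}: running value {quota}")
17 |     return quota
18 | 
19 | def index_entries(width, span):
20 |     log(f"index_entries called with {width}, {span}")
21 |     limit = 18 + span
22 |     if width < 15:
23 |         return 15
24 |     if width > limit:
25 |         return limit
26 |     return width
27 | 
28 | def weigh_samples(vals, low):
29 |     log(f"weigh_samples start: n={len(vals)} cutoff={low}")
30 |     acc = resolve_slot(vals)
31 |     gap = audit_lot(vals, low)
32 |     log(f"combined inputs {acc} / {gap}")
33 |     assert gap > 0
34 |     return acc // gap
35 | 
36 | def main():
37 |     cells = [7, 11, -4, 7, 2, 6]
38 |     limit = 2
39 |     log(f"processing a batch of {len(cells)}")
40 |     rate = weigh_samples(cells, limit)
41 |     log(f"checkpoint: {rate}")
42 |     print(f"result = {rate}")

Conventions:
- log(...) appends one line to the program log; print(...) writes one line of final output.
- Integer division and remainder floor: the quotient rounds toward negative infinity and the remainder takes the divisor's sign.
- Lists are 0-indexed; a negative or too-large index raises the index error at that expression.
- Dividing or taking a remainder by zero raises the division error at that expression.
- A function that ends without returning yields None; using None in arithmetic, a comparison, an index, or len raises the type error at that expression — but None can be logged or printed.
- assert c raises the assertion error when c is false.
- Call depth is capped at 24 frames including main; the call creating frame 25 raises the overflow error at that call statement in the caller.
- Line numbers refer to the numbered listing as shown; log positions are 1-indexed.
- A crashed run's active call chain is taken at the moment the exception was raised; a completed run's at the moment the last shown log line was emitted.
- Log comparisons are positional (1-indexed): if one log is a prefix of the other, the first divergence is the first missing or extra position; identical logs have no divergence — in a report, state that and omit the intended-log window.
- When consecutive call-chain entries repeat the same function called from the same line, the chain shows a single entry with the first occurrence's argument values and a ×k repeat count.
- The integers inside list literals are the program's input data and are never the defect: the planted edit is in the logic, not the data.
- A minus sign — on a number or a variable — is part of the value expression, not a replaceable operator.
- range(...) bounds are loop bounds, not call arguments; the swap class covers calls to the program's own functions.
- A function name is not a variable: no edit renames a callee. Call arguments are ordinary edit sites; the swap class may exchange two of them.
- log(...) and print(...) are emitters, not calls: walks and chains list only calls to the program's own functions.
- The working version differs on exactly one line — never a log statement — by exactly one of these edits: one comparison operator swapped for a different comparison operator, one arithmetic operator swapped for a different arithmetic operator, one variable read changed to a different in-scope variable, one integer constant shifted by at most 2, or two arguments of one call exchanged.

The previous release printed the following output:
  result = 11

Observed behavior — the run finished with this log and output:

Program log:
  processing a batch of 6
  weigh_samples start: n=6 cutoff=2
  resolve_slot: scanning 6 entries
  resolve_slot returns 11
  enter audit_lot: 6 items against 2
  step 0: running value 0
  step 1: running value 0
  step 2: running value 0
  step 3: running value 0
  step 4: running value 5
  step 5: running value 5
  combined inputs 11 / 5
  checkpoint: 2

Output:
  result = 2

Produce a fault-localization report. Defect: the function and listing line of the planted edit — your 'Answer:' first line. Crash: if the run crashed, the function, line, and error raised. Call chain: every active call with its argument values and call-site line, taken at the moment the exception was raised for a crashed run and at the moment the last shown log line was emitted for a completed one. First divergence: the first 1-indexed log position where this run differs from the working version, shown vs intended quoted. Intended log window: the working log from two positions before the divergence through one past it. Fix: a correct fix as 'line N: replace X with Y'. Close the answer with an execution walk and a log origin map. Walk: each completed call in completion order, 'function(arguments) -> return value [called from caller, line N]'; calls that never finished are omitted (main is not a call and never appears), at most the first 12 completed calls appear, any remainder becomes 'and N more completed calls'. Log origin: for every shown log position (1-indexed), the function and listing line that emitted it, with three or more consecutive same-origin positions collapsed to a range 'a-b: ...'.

Answer: the defect is in audit_lot at line 15.
The tell: Position 10 is the first bad log line: 'step 4: running value 5' should read 'step 4: running value 1'.
Call chain: main.
First divergence: at position 10 the run shows 'step 4: running value 5' where the working version logs 'step 4: running value 1'.
Intended log window:
  8: step 2: running value 0
  9: step 3: running value 0
  10: step 4: running value 1
  11: step 5: running value 1
Execution walk:
  resolve_slot([7, 11, -4, 7, 2, 6]) -> 11  [called from weigh_samples, line 30]
  audit_lot([7, 11, -4, 7, 2, 6], 2) -> 5  [called from weigh_samples, line 31]
  weigh_samples([7, 11, -4, 7, 2, 6], 2) -> 2  [called from main, line 40]
Origin of each log line:
  1 — main, line 39
  2 — weigh_samples, line 29
  3 — resolve_slot, line 2
  4 — resolve_slot, line 7
  5 — audit_lot, line 11
  6-11 — audit_lot, line 16
  12 — weigh_samples, line 32
  13 — main, line 41
A correct fix: line 15: replace `step` with `quota`.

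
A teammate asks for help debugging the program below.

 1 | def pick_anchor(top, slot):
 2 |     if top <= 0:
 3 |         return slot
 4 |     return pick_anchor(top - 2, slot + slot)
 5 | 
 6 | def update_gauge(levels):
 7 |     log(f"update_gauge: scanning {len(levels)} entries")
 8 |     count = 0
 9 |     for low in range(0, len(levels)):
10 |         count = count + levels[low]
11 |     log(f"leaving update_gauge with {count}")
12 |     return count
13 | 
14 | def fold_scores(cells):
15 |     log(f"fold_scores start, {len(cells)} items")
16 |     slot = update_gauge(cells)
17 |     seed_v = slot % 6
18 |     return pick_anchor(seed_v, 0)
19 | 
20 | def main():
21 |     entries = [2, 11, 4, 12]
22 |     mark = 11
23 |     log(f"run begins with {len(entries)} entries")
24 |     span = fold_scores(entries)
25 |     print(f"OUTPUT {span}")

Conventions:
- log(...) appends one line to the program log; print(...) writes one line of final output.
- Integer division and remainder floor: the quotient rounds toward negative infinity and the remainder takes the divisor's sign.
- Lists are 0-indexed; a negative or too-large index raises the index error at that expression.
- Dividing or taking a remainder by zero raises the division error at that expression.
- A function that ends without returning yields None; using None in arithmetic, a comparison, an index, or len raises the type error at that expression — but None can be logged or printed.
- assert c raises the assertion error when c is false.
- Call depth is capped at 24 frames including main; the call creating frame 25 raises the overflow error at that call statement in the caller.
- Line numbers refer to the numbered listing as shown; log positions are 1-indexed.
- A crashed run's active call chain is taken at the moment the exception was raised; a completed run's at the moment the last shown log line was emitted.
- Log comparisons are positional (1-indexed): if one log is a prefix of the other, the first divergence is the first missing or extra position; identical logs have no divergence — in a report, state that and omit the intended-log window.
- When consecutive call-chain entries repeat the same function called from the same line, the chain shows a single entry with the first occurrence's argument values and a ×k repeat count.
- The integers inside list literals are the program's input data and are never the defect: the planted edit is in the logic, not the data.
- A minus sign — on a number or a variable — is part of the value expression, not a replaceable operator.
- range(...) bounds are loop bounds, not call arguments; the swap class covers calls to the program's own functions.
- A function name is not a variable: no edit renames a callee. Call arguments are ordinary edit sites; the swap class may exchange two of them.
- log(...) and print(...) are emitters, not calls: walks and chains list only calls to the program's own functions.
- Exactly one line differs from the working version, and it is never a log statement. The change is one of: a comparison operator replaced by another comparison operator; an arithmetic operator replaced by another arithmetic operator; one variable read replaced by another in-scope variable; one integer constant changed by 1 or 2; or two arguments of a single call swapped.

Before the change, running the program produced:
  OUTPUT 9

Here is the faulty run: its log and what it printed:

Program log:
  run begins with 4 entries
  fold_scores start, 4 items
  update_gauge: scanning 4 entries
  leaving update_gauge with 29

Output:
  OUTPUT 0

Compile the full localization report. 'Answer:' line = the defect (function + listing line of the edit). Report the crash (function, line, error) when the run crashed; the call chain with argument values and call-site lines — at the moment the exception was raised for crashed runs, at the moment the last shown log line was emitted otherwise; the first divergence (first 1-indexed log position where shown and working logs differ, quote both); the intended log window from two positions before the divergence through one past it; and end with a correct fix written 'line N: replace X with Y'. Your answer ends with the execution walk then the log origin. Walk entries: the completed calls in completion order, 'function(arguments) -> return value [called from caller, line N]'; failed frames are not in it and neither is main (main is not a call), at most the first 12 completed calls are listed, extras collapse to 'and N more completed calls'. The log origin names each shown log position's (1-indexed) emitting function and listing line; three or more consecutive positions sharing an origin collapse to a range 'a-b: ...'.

Answer: the defect is in pick_anchor at line 4.
Key fact: The logs agree in full; only the final output differs.
Call chain: main -> fold_scores([2, 11, 4, 12]) (called at line 24) -> update_gauge([2, 11, 4, 12]) (called at line 16).
First divergence: none; the two logs match at every position.
Execution walk:
  update_gauge([2, 11, 4, 12]) -> 29  [called from fold_scores, line 16]
  pick_anchor(-1, 0) -> 0  [called from pick_anchor, line 4]
  pick_anchor(1, 0) -> 0  [called from pick_anchor, line 4]
  pick_anchor(3, 0) -> 0  [called from pick_anchor, line 4]
  pick_anchor(5, 0) -> 0  [called from fold_scores, line 18]
  fold_scores([2, 11, 4, 12]) -> 0  [called from main, line 24]
Origin of each log line:
  1: emitted by main (line 23)
  2: emitted by fold_scores (line 15)
  3: emitted by update_gauge (line 7)
  4: emitted by update_gauge (line 11)
A correct fix: line 4: replace `slot + slot` with `slot + top`.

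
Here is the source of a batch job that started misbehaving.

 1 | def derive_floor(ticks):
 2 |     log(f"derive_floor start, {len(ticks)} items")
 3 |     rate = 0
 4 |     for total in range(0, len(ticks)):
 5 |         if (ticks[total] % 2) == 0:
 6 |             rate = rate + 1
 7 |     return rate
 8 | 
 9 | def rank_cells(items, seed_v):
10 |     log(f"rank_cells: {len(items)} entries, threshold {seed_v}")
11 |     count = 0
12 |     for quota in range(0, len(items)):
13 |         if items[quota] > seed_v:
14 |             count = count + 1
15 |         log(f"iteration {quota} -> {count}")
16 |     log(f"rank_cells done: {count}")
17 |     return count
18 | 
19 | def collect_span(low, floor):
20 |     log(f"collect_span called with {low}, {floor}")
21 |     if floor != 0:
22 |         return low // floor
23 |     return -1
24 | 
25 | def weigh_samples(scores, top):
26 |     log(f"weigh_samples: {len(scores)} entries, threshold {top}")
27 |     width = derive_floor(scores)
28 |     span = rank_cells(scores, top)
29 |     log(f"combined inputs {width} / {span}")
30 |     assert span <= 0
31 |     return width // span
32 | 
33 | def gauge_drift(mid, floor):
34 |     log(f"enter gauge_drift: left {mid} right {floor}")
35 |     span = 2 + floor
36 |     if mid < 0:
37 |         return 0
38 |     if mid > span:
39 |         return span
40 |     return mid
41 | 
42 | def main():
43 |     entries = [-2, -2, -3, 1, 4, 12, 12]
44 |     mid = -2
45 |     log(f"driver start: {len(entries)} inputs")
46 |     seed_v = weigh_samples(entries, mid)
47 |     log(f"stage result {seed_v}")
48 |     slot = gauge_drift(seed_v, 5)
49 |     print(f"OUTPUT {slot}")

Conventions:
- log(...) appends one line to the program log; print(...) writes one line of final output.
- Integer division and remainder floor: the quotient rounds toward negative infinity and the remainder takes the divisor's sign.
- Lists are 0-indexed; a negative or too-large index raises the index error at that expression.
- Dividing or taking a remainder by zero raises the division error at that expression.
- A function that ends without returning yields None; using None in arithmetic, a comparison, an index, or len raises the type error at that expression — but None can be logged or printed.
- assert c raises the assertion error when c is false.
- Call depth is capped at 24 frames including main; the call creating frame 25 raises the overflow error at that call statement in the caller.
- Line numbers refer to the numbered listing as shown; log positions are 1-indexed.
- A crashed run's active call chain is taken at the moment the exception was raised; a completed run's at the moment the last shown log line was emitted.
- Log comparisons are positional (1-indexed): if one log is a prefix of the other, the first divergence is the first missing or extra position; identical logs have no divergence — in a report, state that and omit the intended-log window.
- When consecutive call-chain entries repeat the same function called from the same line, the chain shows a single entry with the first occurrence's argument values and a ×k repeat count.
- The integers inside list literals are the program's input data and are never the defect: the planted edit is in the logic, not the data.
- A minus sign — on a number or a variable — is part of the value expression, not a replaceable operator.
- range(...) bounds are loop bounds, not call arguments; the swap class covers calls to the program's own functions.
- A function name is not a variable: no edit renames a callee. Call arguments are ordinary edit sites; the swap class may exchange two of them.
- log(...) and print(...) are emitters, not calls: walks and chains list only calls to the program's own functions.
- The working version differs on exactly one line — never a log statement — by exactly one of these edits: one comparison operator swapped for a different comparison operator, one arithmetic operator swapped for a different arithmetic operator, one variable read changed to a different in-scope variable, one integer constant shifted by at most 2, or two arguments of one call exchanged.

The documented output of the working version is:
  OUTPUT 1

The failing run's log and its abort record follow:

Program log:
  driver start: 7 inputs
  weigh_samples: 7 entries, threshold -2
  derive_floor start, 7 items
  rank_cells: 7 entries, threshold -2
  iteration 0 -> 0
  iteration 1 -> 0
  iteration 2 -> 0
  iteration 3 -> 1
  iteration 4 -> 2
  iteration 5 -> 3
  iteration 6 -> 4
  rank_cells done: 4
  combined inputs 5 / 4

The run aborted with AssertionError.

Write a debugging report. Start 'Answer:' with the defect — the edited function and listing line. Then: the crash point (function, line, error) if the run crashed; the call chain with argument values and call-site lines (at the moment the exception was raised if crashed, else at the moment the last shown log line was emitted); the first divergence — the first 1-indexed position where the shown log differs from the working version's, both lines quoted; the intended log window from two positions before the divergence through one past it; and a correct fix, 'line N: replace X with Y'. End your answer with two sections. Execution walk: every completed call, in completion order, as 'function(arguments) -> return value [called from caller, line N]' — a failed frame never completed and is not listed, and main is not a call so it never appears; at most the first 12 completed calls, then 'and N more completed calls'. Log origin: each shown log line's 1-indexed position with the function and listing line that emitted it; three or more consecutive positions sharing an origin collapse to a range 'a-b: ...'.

Answer: the defect is in weigh_samples at line 30.
The tell: The faulty run's log stops after 13 lines; the working version's next line would be 'stage result 1'.
Crash: weigh_samples, line 30, AssertionError.
Call chain: main -> weigh_samples([-2, -2, -3, 1, 4, 12, 12], -2) (called at line 46).
First divergence: position 14 (shown log ended at 13 lines; the working version continues: 'stage result 1').
Intended log window:
  12: rank_cells done: 4
  13: combined inputs 5 / 4
  14: stage result 1
  15: enter gauge_drift: left 1 right 5
Execution walk:
  derive_floor([-2, -2, -3, 1, 4, 12, 12]) -> 5  [called from weigh_samples, line 27]
  rank_cells([-2, -2, -3, 1, 4, 12, 12], -2) -> 4  [called from weigh_samples, line 28]
Log origins:
  1 — main, line 45
  2 — weigh_samples, line 26
  3 — derive_floor, line 2
  4 — rank_cells, line 10
  5-11 — rank_cells, line 15
  12 — rank_cells, line 16
  13 — weigh_samples, line 29
A correct fix: line 30: replace `<=` with `>`.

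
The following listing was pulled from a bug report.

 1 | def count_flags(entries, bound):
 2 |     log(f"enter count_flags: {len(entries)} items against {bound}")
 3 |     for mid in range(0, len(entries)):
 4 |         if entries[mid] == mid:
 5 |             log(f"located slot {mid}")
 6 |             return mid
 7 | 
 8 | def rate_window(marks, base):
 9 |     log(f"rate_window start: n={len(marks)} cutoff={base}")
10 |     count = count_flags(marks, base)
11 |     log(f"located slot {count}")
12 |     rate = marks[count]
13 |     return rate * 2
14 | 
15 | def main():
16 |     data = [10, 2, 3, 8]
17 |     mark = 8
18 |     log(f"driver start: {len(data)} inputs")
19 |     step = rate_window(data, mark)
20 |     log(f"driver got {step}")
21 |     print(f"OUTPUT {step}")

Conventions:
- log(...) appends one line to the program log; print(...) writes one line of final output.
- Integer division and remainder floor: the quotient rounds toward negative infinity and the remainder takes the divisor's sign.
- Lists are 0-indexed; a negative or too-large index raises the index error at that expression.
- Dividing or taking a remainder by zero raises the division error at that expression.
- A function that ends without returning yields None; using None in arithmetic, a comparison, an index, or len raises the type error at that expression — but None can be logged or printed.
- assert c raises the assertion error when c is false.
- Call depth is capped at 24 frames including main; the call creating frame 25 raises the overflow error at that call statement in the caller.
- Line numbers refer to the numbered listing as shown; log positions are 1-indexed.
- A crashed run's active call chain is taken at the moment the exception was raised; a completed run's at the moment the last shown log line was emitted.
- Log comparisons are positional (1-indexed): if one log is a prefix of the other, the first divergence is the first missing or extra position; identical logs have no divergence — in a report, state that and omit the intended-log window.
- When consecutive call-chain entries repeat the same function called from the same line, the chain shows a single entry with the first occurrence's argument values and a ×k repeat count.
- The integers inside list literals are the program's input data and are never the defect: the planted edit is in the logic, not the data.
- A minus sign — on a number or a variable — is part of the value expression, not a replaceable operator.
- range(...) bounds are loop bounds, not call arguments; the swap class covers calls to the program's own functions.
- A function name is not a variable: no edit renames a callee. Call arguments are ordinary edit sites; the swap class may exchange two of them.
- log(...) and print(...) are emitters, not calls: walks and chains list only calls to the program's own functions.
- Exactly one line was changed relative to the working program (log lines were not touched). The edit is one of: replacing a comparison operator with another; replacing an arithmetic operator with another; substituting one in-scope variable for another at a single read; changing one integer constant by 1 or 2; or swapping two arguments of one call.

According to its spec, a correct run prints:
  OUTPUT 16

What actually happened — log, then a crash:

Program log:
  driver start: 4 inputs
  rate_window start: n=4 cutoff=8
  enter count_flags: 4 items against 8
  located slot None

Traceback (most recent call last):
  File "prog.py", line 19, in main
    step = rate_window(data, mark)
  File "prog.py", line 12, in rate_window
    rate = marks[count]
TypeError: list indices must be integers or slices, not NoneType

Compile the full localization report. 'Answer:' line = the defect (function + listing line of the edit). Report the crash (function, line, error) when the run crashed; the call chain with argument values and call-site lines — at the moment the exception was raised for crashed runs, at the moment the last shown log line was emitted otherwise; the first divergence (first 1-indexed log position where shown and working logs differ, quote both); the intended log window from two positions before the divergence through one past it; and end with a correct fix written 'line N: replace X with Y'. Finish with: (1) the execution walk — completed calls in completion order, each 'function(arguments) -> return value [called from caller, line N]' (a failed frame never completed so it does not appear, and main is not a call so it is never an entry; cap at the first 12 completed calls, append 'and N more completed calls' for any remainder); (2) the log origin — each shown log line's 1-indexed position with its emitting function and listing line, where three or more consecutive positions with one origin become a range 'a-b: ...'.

Answer: the defect is in count_flags at line 4.
The tell: The log first diverges at position 4: the faulty run prints 'located slot None' where the working version prints 'located slot 3'.
Crash: rate_window, line 12, TypeError.
Call chain: main -> rate_window([10, 2, 3, 8], 8) (called at line 19).
First divergence: at position 4 the run shows 'located slot None' where the working version logs 'located slot 3'.
Intended log window:
  2: rate_window start: n=4 cutoff=8
  3: enter count_flags: 4 items against 8
  4: located slot 3
  5: located slot 3
Execution walk:
  count_flags([10, 2, 3, 8], 8) -> None  [called from rate_window, line 10]
Log origins:
  1: logged in main at line 18
  2: logged in rate_window at line 9
  3: logged in count_flags at line 2
  4: logged in rate_window at line 11
A correct fix: line 4: replace `entries[mid] == mid` with `entries[mid] == bound`.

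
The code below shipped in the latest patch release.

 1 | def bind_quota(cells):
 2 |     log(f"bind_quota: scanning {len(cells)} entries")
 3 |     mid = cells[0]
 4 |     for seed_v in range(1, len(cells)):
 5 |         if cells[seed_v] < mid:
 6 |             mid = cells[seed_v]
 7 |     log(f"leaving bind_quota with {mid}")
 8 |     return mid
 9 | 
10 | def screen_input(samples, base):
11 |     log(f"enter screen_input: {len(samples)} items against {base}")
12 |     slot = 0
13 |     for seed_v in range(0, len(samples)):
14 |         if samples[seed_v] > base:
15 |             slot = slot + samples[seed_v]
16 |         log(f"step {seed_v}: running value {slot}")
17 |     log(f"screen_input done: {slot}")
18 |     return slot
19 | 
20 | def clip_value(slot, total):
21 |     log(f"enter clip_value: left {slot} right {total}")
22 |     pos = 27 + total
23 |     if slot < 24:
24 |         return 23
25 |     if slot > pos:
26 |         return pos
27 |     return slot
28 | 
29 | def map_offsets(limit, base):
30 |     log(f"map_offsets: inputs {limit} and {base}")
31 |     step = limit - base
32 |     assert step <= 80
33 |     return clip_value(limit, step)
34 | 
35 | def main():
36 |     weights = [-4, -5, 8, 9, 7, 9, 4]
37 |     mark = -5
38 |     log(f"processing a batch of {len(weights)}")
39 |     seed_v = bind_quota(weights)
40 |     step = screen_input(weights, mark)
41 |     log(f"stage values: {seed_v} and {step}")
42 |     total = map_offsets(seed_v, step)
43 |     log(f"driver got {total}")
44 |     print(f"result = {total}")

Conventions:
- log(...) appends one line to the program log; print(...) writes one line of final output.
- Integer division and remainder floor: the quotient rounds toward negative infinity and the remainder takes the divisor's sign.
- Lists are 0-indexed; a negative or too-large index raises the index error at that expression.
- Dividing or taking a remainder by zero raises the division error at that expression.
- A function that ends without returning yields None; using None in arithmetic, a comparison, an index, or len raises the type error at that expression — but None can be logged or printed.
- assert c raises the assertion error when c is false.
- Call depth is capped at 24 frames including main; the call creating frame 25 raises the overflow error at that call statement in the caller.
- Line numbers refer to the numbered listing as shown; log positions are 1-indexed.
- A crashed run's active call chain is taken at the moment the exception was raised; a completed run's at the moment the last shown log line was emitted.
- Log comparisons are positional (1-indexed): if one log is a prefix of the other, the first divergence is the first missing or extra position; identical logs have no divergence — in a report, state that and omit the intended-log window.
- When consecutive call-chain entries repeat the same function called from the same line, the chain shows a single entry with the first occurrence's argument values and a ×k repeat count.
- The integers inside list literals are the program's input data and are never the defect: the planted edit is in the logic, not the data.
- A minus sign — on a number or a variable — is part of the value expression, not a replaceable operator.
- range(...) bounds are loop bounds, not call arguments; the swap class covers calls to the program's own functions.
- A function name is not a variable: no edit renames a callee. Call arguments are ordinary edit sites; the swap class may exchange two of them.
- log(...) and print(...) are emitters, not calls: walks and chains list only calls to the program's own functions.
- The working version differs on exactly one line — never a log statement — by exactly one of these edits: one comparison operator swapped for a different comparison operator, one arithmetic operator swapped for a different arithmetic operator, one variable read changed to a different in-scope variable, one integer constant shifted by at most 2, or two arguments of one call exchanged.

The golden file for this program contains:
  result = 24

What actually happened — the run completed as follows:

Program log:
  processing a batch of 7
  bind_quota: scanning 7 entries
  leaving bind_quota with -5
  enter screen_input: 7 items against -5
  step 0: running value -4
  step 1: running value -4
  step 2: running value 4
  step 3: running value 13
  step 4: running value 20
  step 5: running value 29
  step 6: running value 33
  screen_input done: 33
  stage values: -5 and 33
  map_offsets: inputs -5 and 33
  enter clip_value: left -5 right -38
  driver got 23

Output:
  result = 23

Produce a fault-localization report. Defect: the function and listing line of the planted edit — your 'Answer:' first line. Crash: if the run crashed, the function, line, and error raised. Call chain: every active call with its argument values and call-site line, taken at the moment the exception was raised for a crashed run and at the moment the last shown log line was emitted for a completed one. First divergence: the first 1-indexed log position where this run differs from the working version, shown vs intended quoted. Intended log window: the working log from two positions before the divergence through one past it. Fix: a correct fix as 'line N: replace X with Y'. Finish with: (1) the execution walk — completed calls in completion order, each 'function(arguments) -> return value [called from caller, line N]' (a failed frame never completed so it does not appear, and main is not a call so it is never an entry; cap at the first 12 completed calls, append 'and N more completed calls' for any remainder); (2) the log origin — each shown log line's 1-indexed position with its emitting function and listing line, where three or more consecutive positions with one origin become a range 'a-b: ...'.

Answer: the defect is in clip_value at line 24.
Key observation: The earliest visible damage is log position 16 — 'driver got 23' rather than the intended 'driver got 24'.
Call chain: main.
First divergence: position 16 — the shown line 'driver got 23' should read 'driver got 24'.
Intended log window:
  14: map_offsets: inputs -5 and 33
  15: enter clip_value: left -5 right -38
  16: driver got 24
Execution walk:
  bind_quota([-4, -5, 8, 9, 7, 9, 4]) -> -5  [called from main, line 39]
  screen_input([-4, -5, 8, 9, 7, 9, 4], -5) -> 33  [called from main, line 40]
  clip_value(-5, -38) -> 23  [called from map_offsets, line 33]
  map_offsets(-5, 33) -> 23  [called from main, line 42]
Log line origins:
  1 — main, line 38
  2 — bind_quota, line 2
  3 — bind_quota, line 7
  4 — screen_input, line 11
  5-11 — screen_input, line 16
  12 — screen_input, line 17
  13 — main, line 41
  14 — map_offsets, line 30
  15 — clip_value, line 21
  16 — main, line 43
A correct fix: line 24: replace `23` with `24`.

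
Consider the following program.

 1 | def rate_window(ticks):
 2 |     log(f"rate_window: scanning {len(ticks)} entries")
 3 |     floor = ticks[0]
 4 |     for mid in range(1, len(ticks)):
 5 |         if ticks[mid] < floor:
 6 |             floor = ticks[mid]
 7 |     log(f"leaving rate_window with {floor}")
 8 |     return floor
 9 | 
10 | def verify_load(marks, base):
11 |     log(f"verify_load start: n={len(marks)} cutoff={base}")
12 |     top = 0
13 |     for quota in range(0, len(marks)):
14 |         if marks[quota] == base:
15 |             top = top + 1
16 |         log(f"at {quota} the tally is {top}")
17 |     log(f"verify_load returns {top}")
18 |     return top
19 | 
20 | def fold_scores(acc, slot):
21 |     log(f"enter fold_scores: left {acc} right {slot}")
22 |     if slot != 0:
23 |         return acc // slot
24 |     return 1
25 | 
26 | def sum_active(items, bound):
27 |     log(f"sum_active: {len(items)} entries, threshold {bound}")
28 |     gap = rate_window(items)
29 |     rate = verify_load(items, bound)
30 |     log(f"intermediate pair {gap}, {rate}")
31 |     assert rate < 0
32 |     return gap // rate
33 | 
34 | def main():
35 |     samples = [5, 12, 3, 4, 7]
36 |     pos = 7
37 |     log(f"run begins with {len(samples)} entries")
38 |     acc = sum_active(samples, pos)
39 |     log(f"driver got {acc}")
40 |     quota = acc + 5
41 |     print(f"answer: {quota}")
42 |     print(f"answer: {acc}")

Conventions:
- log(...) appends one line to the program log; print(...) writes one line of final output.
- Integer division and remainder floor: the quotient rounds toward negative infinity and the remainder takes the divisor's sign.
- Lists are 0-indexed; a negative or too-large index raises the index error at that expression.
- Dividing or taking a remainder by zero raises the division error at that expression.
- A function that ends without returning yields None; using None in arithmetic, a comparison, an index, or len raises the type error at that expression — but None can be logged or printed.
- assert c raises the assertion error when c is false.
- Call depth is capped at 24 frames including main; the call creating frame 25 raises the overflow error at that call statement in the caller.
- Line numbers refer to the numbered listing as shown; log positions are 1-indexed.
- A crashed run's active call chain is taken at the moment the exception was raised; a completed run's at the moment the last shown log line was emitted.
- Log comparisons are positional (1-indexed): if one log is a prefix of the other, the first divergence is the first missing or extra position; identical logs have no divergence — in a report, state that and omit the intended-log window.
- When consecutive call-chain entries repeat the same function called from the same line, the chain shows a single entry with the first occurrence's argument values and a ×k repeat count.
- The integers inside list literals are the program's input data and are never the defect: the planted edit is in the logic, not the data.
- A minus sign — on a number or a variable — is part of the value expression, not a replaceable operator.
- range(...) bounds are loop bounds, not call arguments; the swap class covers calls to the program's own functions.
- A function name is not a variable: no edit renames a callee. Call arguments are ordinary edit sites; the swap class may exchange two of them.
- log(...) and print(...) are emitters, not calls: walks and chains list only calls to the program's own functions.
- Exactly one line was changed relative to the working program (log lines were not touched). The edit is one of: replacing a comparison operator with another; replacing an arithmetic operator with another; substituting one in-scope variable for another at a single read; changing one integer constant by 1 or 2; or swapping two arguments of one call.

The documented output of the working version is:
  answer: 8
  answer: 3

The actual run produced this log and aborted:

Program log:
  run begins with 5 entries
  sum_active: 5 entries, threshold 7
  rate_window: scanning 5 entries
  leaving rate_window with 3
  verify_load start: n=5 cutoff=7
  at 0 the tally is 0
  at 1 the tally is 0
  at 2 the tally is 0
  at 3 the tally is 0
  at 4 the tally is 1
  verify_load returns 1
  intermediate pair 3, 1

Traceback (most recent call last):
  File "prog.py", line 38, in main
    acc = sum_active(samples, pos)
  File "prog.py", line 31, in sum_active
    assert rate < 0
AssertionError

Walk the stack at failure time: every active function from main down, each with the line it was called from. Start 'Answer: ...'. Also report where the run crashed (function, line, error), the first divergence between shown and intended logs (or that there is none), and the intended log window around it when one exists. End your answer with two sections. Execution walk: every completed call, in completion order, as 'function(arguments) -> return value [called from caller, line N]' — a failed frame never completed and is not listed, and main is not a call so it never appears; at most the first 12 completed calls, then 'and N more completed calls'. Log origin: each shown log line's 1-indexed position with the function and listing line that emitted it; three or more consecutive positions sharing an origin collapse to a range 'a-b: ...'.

Answer: main -> sum_active (called at line 38).
Core observation: After 12 matching log lines the faulty run goes silent, while the working version continues with 'driver got 3'.
Crash: sum_active, line 31, AssertionError.
First divergence: position 13 — after 12 matching lines the faulty run goes silent; intended next line 'driver got 3'.
Intended log window:
  11: verify_load returns 1
  12: intermediate pair 3, 1
  13: driver got 3
Execution walk:
  rate_window([5, 12, 3, 4, 7]) -> 3  [called from sum_active, line 28]
  verify_load([5, 12, 3, 4, 7], 7) -> 1  [called from sum_active, line 29]
Log origin:
  1: emitted by main (line 37)
  2: emitted by sum_active (line 27)
  3: emitted by rate_window (line 2)
  4: emitted by rate_window (line 7)
  5: emitted by verify_load (line 11)
  6-10: emitted by verify_load (line 16)
  11: emitted by verify_load (line 17)
  12: emitted by sum_active (line 30)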